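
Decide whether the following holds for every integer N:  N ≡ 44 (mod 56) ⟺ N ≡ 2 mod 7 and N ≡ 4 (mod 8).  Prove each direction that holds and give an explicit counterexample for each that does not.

Equivalent; both directions hold.

(⟹) Suppose N ≡ 44 (mod 56); write N = 56j + 44. Since 7 ∣ 56, reducing mod 7 gives N ≡ 44 ≡ 2 (mod 7); since 8 ∣ 56, reducing mod 8 gives N ≡ 44 ≡ 4 (mod 8).

(⟸) Conversely, if N ≡ 2 (mod 7) and N ≡ 4 (mod 8), then by the Chinese remainder theorem N ≡ 44 (mod 56). This is exactly N ≡ 44 (mod 56).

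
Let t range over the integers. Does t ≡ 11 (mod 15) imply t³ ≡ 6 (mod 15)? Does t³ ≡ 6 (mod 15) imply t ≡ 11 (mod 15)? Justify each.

Neither direction holds.

[⇒] This fails: take t = 11. Then 11 ≡ 11 (mod 15), but 11³ = 1331 ≡ 11 (mod 15), not 6.

[⇐] This fails: take t = 6. Then 6³ = 216 ≡ 6 (mod 15), yet 6 ≡ 6 (mod 15), not 11.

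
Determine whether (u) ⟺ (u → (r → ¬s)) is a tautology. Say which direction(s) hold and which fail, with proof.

Both directions fail.

(→) This fails. Under s = T, u = T, r = T, the left side is true but the right side is false.

(←) This fails. Under s = F, u = F, r = F, the left side is false but the right side is true.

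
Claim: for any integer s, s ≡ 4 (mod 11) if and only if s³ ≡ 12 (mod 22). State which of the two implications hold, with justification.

Neither implication holds.

[⇒] This fails: take s = 4. Then 4 ≡ 4 (mod 11), but 4³ = 64 ≡ 20 (mod 22), not 12.

[⇐] This fails: take s = 12. Then 12³ = 1728 ≡ 12 (mod 22), yet 12 ≡ 1 (mod 11), not 4.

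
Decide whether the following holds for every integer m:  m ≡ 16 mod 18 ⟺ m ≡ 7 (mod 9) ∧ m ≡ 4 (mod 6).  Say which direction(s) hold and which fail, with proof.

Both directions hold; the statement is true.

[⇒] Suppose m ≡ 16 (mod 18); write m = 18j + 16. Since 9 ∣ 18, reducing mod 9 gives m ≡ 16 ≡ 7 (mod 9); since 6 ∣ 18, reducing mod 6 gives m ≡ 16 ≡ 4 (mod 6).

[⇐] Conversely, if m ≡ 7 (mod 9) and m ≡ 4 (mod 6), then by the Chinese remainder theorem m ≡ 16 (mod 18). This is exactly m ≡ 16 (mod 18).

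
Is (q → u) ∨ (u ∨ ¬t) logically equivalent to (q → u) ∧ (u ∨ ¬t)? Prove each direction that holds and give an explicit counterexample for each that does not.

Forward direction. This fails. Under t = T, q = F, u = F, the left side is true but the right side is false.

Converse. Assume the antecedent. If t is true, the antecedent forces (t = T, q = F, u = T) or (t = T, q = T, u = T), and (q → u) ∨ (u ∨ ¬t) holds there. If t is false, (q → u) ∨ (u ∨ ¬t) reduces to true regardless of the other variables. Either way (q → u) ∨ (u ∨ ¬t) holds.

Only the converse holds.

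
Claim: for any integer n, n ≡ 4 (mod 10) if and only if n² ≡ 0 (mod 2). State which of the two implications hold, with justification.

The forward direction holds; the converse fails.

(⇐) This fails: take n = 0. Then 0² = 0 ≡ 0 (mod 2), yet 0 ≡ 0 (mod 10), not 4.

(⇒) Suppose n ≡ 4 (mod 10). Then n² ≡ 4² = 16 (mod 10), and since 2 ∣ 10, also n² ≡ 0 (mod 2).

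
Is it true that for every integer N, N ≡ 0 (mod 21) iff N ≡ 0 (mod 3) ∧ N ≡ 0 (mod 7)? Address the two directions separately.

Both directions hold; the statement is true.

(←) If N ≡ 0 (mod 3) and N ≡ 0 (mod 7), then by the Chinese remainder theorem N ≡ 0 (mod 21). This is exactly N ≡ 0 (mod 21).

(→) Suppose N ≡ 0 (mod 21); write N = 21j + 0. Since 3 ∣ 21, reducing mod 3 gives N ≡ 0 (mod 3); since 7 ∣ 21, reducing mod 7 gives N ≡ 0 (mod 7).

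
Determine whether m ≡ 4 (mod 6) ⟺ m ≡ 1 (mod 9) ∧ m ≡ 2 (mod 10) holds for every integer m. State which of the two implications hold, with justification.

(→) This fails: m = 64 gives 64 ≡ 4 (mod 6) but 64 ≡ 4 (mod 10), so the conjunction on the right does not hold.

(←) Conversely, if m ≡ 1 (mod 9) and m ≡ 2 (mod 10), then by the Chinese remainder theorem m ≡ 82 (mod 90). Since 82 ≡ 4 (mod 6) and 6 ∣ 90, we get m ≡ 4 (mod 6).

Only the reverse direction holds.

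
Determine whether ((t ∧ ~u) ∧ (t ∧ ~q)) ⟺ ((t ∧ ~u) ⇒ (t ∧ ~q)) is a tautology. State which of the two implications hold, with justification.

Only the forward implication holds.

(⇒) Assume the antecedent. If t is true, the antecedent forces (t = T, q = F, u = F), and (t ∧ ~u) ⇒ (t ∧ ~q) holds there. If t is false, the antecedent cannot hold. Either way (t ∧ ~u) ⇒ (t ∧ ~q) holds.

(⇐) This fails. Under t = F, q = F, u = F, the left side is false but the right side is true.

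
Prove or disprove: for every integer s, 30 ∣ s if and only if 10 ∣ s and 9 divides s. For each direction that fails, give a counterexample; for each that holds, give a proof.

Forward direction. This fails: take s = 30. Certainly 30 ∣ 30, but 9 ∤ 30.

Converse. Suppose 10 ∣ s and 9 ∣ s. Any common multiple of 10 and 9 is a multiple of their lcm; here gcd(10, 9) = 1, so lcm(10, 9) = 10·9 = 90, so 90 ∣ s. Since 30 ∣ 90, it follows that 30 ∣ s.

Not equivalent: only (⇐) holds.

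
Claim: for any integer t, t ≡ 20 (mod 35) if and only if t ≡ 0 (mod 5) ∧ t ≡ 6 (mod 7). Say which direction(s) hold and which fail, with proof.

(⟹) Suppose t ≡ 20 (mod 35); write t = 35j + 20. Since 5 ∣ 35, reducing mod 5 gives t ≡ 20 ≡ 0 (mod 5); since 7 ∣ 35, reducing mod 7 gives t ≡ 20 ≡ 6 (mod 7).

(⟸) Conversely, if t ≡ 0 (mod 5) and t ≡ 6 (mod 7), then by the Chinese remainder theorem t ≡ 20 (mod 35). This is exactly t ≡ 20 (mod 35).

Both implications hold.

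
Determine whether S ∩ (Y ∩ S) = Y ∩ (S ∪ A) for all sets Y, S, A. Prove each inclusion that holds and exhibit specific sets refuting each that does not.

Only the forward inclusion holds.

(⟹) Let x ∈ S ∩ (Y ∩ S). Then either x ∈ Y ∩ S and x ∉ A; or x ∈ Y ∩ S ∩ A. In each case x ∈ Y ∩ (S ∪ A), so S ∩ (Y ∩ S) ⊆ Y ∩ (S ∪ A).

(⟸) This inclusion fails. Take Y = {1}, S = ∅, A = {1}; then 1 ∈ Y ∩ (S ∪ A) but 1 ∉ S ∩ (Y ∩ S).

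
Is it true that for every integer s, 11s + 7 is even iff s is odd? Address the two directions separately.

(⟹) Suppose 11s + 7 is even. Since 11 is odd, 11s and s have the same parity, so 11s + 7 ≡ s + 7 (mod 2). As 7 is odd, 11s + 7 is even exactly when s is odd. Thus s is odd.

(⟸) Conversely, suppose s is odd; write s = 2j + 1. Then 11s + 7 = 11·(2j + 1) + 7 = 2·11j + 18, which is even.

Both directions hold.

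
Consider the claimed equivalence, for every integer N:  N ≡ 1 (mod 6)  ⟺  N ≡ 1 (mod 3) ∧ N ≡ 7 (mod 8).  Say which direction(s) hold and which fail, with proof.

(⟹) This fails: N = 1 gives 1 ≡ 1 (mod 6) but 1 ≡ 1 (mod 8), so the conjunction on the right does not hold.

(⟸) Conversely, if N ≡ 1 (mod 3) and N ≡ 7 (mod 8), then by the Chinese remainder theorem N ≡ 7 (mod 24). Since 7 ≡ 1 (mod 6) and 6 ∣ 24, we get N ≡ 1 (mod 6).

The forward direction fails; the converse holds.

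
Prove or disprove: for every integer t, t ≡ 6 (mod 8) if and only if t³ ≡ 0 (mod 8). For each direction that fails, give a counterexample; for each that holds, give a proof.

(⟹) Suppose t ≡ 6 (mod 8). Write t = 8j + 6. Then (8j + 6)³ = 512j³ + 1152j² + 864j + 216 = 8(64j³ + 144j² + 108j + 27) + 0, so t³ ≡ 0 (mod 8).

(⟸) This fails: take t = 0. Then 0³ = 0 ≡ 0 (mod 8), yet 0 ≡ 0 (mod 8), not 6.

(⇒) holds; (⇐) fails.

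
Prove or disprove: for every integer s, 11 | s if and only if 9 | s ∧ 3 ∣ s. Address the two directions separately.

(⇒) fails and (⇐) fails.

Forward direction. This fails: take s = 11. Certainly 11 ∣ 11, but 9 ∤ 11.

Converse. This fails: take s = 9. Both 9 ∣ 9 and 3 ∣ 9, yet 9 is not a multiple of 11 (since 9 = 0·11 + 9), so 11 ∤ 9.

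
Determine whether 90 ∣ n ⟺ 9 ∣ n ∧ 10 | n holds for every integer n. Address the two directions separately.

[⇐] Suppose 9 ∣ n and 10 ∣ n. Any common multiple of 9 and 10 is a multiple of their lcm; here gcd(9, 10) = 1, so lcm(9, 10) = 9·10 = 90, so 90 ∣ n.

[⇒] If 90 ∣ n, write n = 90q. Since 90 = 10·9, n = 9·(10q), so 9 ∣ n; and since 90 = 9·10, n = 10·(9q), so 10 ∣ n.

Both directions hold.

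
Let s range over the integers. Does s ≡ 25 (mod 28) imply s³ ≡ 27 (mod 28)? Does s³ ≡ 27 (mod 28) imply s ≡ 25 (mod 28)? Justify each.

(⇒) This fails: take s = 25. Then 25 ≡ 25 (mod 28), but 25³ = 15625 ≡ 1 (mod 28), not 27.

(⇐) This fails: take s = 3. Then 3³ = 27 ≡ 27 (mod 28), yet 3 ≡ 3 (mod 28), not 25.

Neither direction holds.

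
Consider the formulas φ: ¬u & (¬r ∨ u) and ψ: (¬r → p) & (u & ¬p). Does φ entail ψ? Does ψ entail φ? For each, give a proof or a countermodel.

Forward direction. This fails. Under u = F, r = F, p = F, the left side is true but the right side is false.

Converse. This fails. Under u = T, r = T, p = F, the left side is false but the right side is true.

(⇒) fails and (⇐) fails.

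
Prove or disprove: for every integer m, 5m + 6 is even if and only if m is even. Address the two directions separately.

(⟹) Suppose 5m + 6 is even. Since 5 is odd, 5m and m have the same parity, so 5m + 6 ≡ m + 6 (mod 2). As 6 is even, 5m + 6 is even exactly when m is even. Thus m is even.

(⟸) Conversely, suppose m is even; write m = 2j. Then 5m + 6 = 5·(2j) + 6 = 2·5j + 6, which is even.

Both directions hold; the statement is true.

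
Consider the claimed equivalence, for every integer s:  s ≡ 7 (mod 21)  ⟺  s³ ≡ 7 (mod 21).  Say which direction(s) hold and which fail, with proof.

(⇒) Suppose s ≡ 7 (mod 21). Write s = 21j + 7. Then (21j + 7)³ = 9261j³ + 9261j² + 3087j + 343 = 21(441j³ + 441j² + 147j + 16) + 7, so s³ ≡ 7 (mod 21).

(⇐) Conversely, suppose s³ ≡ 7 (mod 21). The only residue r in {0, …, 20} with r³ ≡ 7 (mod 21) is r = 7, so s ≡ 7 (mod 21).

The biconditional holds.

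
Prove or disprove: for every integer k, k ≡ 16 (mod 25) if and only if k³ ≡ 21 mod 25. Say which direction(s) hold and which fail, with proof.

(⇒) Suppose k ≡ 16 (mod 25). Write k = 25j + 16. Then (25j + 16)³ = 15625j³ + 30000j² + 19200j + 4096 = 25(625j³ + 1200j² + 768j + 163) + 21, so k³ ≡ 21 (mod 25).

(⇐) Conversely, suppose k³ ≡ 21 (mod 25). The only residue r in {0, …, 24} with r³ ≡ 21 (mod 25) is r = 16, so k ≡ 16 (mod 25).

Equivalent; both directions hold.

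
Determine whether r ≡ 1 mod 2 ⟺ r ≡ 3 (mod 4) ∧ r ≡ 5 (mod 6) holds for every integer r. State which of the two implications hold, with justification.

(←) If r ≡ 3 (mod 4) and r ≡ 5 (mod 6), then by the Chinese remainder theorem r ≡ 11 (mod 12). Since 11 ≡ 1 (mod 2) and 2 ∣ 12, we get r ≡ 1 (mod 2).

(→) This fails: r = 1 gives 1 ≡ 1 (mod 2) but 1 ≡ 1 (mod 4), so the conjunction on the right does not hold.

Only the converse holds.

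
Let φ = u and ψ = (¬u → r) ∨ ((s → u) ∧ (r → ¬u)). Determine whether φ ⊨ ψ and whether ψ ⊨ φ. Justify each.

(→) Assume the antecedent. If s is true, the antecedent forces (s = T, r = F, u = T) or (s = T, r = T, u = T), and the consequent holds there. If s is false, the consequent reduces to true regardless of the other variables. Either way the consequent holds.

(←) This fails. Under s = F, r = F, u = F, the left side is false but the right side is true.

The forward direction holds; the converse fails.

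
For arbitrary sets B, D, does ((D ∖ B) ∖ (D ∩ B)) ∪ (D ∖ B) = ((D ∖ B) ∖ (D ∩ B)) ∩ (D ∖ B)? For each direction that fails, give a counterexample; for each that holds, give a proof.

(⟹) Let x ∈ ((D ∖ B) ∖ (D ∩ B)) ∪ (D ∖ B). Then x ∈ D and x ∉ B, from which x ∈ ((D ∖ B) ∖ (D ∩ B)) ∩ (D ∖ B).

(⟸) Let x ∈ ((D ∖ B) ∖ (D ∩ B)) ∩ (D ∖ B). Then x ∈ D and x ∉ B, from which x ∈ ((D ∖ B) ∖ (D ∩ B)) ∪ (D ∖ B).

Both inclusions hold.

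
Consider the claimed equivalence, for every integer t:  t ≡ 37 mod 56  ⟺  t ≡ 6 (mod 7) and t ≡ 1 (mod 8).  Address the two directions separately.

Both directions fail.

(→) This fails: t = 37 gives 37 ≡ 37 (mod 56) but 37 ≡ 2 (mod 7), so the conjunction on the right does not hold.

(←) This fails: t = 41 satisfies both congruences on the right (41 ≡ 6 mod 7 and 41 ≡ 1 mod 8) yet 41 ≡ 41 (mod 56), not 37.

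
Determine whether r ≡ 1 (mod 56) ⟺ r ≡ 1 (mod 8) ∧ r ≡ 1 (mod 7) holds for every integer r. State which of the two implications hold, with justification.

Both directions hold; the statement is true.

(→) Suppose r ≡ 1 (mod 56); write r = 56j + 1. Since 8 ∣ 56, reducing mod 8 gives r ≡ 1 (mod 8); since 7 ∣ 56, reducing mod 7 gives r ≡ 1 (mod 7).

(←) Conversely, if r ≡ 1 (mod 8) and r ≡ 1 (mod 7), then by the Chinese remainder theorem r ≡ 1 (mod 56). This is exactly r ≡ 1 (mod 56).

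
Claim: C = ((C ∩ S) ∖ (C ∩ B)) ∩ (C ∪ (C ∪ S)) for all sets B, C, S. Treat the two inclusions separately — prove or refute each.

(⟹) This inclusion fails. Take B = ∅, C = {1}, S = ∅; then 1 ∈ C but 1 ∉ ((C ∩ S) ∖ (C ∩ B)) ∩ (C ∪ (C ∪ S)).

(⟸) Let x ∈ ((C ∩ S) ∖ (C ∩ B)) ∩ (C ∪ (C ∪ S)). Then x ∈ C ∩ S and x ∉ B, from which x ∈ C.

(⊆) fails; (⊇) holds.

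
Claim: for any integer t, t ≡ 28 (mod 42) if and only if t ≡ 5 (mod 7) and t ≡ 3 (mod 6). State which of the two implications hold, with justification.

[⇒] This fails: t = 28 gives 28 ≡ 28 (mod 42) but 28 ≡ 0 (mod 7), so the conjunction on the right does not hold.

[⇐] This fails: t = 33 satisfies both congruences on the right (33 ≡ 5 mod 7 and 33 ≡ 3 mod 6) yet 33 ≡ 33 (mod 42), not 28.

Neither direction holds.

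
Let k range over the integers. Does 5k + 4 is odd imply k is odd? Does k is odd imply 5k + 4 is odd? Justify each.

[⇒] Suppose 5k + 4 is odd. Since 5 is odd, 5k and k have the same parity, so 5k + 4 ≡ k + 4 (mod 2). As 4 is even, 5k + 4 is odd exactly when k is odd. Thus k is odd.

[⇐] Conversely, suppose k is odd; write k = 2j + 1. Then 5k + 4 = 5·(2j + 1) + 4 = 2·5j + 9, which is odd.

Both directions hold; the statement is true.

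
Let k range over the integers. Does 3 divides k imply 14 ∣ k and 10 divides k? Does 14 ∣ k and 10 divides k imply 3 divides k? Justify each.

Forward direction. This fails: take k = 3. Certainly 3 ∣ 3, but 14 ∤ 3.

Converse. This fails: take k = 70. Both 14 ∣ 70 and 10 ∣ 70, yet 70 is not a multiple of 3 (since 70 = 23·3 + 1), so 3 ∤ 70.

Both directions fail.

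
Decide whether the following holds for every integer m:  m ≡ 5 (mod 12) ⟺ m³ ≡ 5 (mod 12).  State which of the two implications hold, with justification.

Converse. For the converse, argue contrapositively. If m ≢ 5 (mod 12), then m is congruent to one of 0, 1, 2, 3, 4, 6, 7, 8, 9, 10, 11 modulo 12, and these give m³ ≡ 0, 1, 8, 3, 4, 0, 7, 8, 9, 4, 11 respectively — never 5.

Forward direction. Suppose m ≡ 5 (mod 12). Write m = 12j + 5. Then (12j + 5)³ = 1728j³ + 2160j² + 900j + 125 = 12(144j³ + 180j² + 75j + 10) + 5, so m³ ≡ 5 (mod 12).

Equivalent; both directions hold.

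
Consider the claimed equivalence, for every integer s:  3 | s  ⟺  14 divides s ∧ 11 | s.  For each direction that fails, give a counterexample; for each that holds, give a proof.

(→) This fails: take s = 3. Certainly 3 ∣ 3, but 14 ∤ 3.

(←) This fails: take s = 154. Both 14 ∣ 154 and 11 ∣ 154, yet 154 is not a multiple of 3 (since 154 = 51·3 + 1), so 3 ∤ 154.

Neither direction holds.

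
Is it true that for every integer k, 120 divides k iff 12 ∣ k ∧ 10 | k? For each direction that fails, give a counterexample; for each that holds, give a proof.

Forward direction. If 120 ∣ k, write k = 120q. Since 120 = 10·12, k = 12·(10q), so 12 ∣ k; and since 120 = 12·10, k = 10·(12q), so 10 ∣ k.

Converse. This fails: take k = 60. Both 12 ∣ 60 and 10 ∣ 60, yet 60 is not a multiple of 120 (since 60 = 0·120 + 60), so 120 ∤ 60.

Not equivalent: only (⇒) holds.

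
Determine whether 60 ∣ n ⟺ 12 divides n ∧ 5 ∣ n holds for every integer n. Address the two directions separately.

(⇒) If 60 ∣ n, write n = 60q. Since 60 = 5·12, n = 12·(5q), so 12 ∣ n; and since 60 = 12·5, n = 5·(12q), so 5 ∣ n.

(⇐) Suppose 12 ∣ n and 5 ∣ n. Any common multiple of 12 and 5 is a multiple of their lcm; here gcd(12, 5) = 1, so lcm(12, 5) = 12·5 = 60, so 60 ∣ n.

Both directions hold; the statement is true.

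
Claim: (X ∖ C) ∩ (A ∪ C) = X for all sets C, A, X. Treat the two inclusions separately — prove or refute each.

The sets are not equal: only the forward inclusion holds.

(⟹) Let x ∈ (X ∖ C) ∩ (A ∪ C). Then x ∈ A ∩ X and x ∉ C, from which x ∈ X.

(⟸) This inclusion fails. Take C = ∅, A = ∅, X = {1}; then 1 ∈ X but 1 ∉ (X ∖ C) ∩ (A ∪ C).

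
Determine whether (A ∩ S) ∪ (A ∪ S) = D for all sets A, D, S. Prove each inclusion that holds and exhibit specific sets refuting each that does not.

(⟹) This inclusion fails. Take A = {1}, D = ∅, S = ∅; then 1 ∈ (A ∩ S) ∪ (A ∪ S) but 1 ∉ D.

(⟸) This inclusion fails. Take A = ∅, D = {1}, S = ∅; then 1 ∈ D but 1 ∉ (A ∩ S) ∪ (A ∪ S).

Both inclusions fail.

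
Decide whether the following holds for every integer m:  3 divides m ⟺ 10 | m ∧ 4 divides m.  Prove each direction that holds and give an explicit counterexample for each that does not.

(⟹) This fails: take m = 3. Certainly 3 ∣ 3, but 10 ∤ 3.

(⟸) This fails: take m = 20. Both 10 ∣ 20 and 4 ∣ 20, yet 20 is not a multiple of 3 (since 20 = 6·3 + 2), so 3 ∤ 20.

Neither direction holds.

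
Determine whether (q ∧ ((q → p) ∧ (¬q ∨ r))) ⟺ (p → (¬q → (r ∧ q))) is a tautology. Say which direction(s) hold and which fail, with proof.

(⟹) Assume the antecedent. If p is true, the antecedent forces (p = T, q = T, r = T), and p → (¬q → (r ∧ q)) holds there. If p is false, the antecedent cannot hold. Either way p → (¬q → (r ∧ q)) holds.

(⟸) This fails. Under p = F, q = F, r = F, the left side is false but the right side is true.

The forward direction holds; the converse fails.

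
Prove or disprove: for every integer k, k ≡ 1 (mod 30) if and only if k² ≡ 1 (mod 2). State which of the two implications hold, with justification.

[⇒] Suppose k ≡ 1 (mod 30). Then k² ≡ 1² = 1 (mod 30), and since 2 ∣ 30, also k² ≡ 1 (mod 2).

[⇐] This fails: take k = 3. Then 3² = 9 ≡ 1 (mod 2), yet 3 ≡ 3 (mod 30), not 1.

Not equivalent: only (⇒) holds.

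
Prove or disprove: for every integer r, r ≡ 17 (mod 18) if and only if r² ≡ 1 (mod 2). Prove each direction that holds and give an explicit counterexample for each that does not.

(→) Suppose r ≡ 17 (mod 18). Then r² ≡ 17² = 289 (mod 18), and since 2 ∣ 18, also r² ≡ 1 (mod 2).

(←) This fails: take r = 1. Then 1² = 1 ≡ 1 (mod 2), yet 1 ≡ 1 (mod 18), not 17.

Only the forward direction holds.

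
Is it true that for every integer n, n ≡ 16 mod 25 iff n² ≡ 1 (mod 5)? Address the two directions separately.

(⟹) Suppose n ≡ 16 (mod 25). Then n² ≡ 16² = 256 (mod 25), and since 5 ∣ 25, also n² ≡ 1 (mod 5).

(⟸) This fails: take n = 1. Then 1² = 1 ≡ 1 (mod 5), yet 1 ≡ 1 (mod 25), not 16.

The forward direction holds; the converse fails.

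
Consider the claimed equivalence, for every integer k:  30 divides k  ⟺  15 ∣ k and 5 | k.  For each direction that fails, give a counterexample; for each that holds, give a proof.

Only the forward implication holds.

Forward direction. If 30 ∣ k, write k = 30q. Since 30 = 2·15, k = 15·(2q), so 15 ∣ k; and since 30 = 6·5, k = 5·(6q), so 5 ∣ k.

Converse. This fails: take k = 15. Both 15 ∣ 15 and 5 ∣ 15, yet 15 is not a multiple of 30 (since 15 = 0·30 + 15), so 30 ∤ 15.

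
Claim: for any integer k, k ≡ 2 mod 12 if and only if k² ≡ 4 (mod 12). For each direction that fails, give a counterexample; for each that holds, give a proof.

Only the forward direction holds.

(⇒) Suppose k ≡ 2 mod 12. Write k = 12j + 2. Then (12j + 2)² = 144j² + 48j + 4 = 12(12j² + 4j) + 4, so k² ≡ 4 (mod 12).

(⇐) This fails: take k = 4. Then 4² = 16 ≡ 4 (mod 12), yet 4 ≡ 4 (mod 12), not 2.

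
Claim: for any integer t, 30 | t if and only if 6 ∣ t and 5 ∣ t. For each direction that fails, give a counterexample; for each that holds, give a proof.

Both implications hold.

(⇒) If 30 ∣ t, write t = 30q. Since 30 = 5·6, t = 6·(5q), so 6 ∣ t; and since 30 = 6·5, t = 5·(6q), so 5 ∣ t.

(⇐) Suppose 6 ∣ t and 5 ∣ t. Any common multiple of 6 and 5 is a multiple of their lcm; here gcd(6, 5) = 1, so lcm(6, 5) = 6·5 = 30, so 30 ∣ t.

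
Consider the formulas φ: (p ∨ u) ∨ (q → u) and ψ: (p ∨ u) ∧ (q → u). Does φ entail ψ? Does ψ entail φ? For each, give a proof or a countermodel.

Only the reverse direction holds.

Forward direction. This fails. Under p = F, u = F, q = F, the left side is true but the right side is false.

Converse. Assume the antecedent. If p is true, (p ∨ u) ∨ (q → u) reduces to true regardless of the other variables. If p is false, the antecedent forces (p = F, u = T, q = F) or (p = F, u = T, q = T), and (p ∨ u) ∨ (q → u) holds there. Either way (p ∨ u) ∨ (q → u) holds.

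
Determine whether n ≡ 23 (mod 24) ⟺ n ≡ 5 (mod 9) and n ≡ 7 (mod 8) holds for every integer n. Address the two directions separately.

Only the reverse direction holds.

Forward direction. This fails: n = 47 gives 47 ≡ 23 (mod 24) but 47 ≡ 2 (mod 9), so the conjunction on the right does not hold.

Converse. If n ≡ 5 (mod 9) and n ≡ 7 (mod 8), then by the Chinese remainder theorem n ≡ 23 (mod 72). Since 23 ≡ 23 (mod 24) and 24 ∣ 72, we get n ≡ 23 (mod 24).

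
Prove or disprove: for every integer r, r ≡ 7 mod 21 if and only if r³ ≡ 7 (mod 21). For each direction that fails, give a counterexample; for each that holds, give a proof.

Equivalent; both directions hold.

Forward direction. Suppose r ≡ 7 mod 21. Write r = 21j + 7. Then (21j + 7)³ = 9261j³ + 9261j² + 3087j + 343 = 21(441j³ + 441j² + 147j + 16) + 7, so r³ ≡ 7 (mod 21).

Converse. Suppose r³ ≡ 7 (mod 21). The only residue r in {0, …, 20} with r³ ≡ 7 (mod 21) is r = 7, so r ≡ 7 (mod 21).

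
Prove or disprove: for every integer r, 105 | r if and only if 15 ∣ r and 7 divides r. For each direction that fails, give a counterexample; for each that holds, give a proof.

[⇒] If 105 ∣ r, write r = 105q. Since 105 = 7·15, r = 15·(7q), so 15 ∣ r; and since 105 = 15·7, r = 7·(15q), so 7 ∣ r.

[⇐] Suppose 15 ∣ r and 7 ∣ r. Any common multiple of 15 and 7 is a multiple of their lcm; here gcd(15, 7) = 1, so lcm(15, 7) = 15·7 = 105, so 105 ∣ r.

The biconditional holds.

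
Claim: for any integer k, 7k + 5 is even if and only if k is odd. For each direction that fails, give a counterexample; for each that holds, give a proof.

The biconditional holds.

(→) Suppose 7k + 5 is even. Since 7 is odd, 7k and k have the same parity, so 7k + 5 ≡ k + 5 (mod 2). As 5 is odd, 7k + 5 is even exactly when k is odd. Thus k is odd.

(←) Conversely, suppose k is odd; write k = 2j + 1. Then 7k + 5 = 7·(2j + 1) + 5 = 2·7j + 12, which is even.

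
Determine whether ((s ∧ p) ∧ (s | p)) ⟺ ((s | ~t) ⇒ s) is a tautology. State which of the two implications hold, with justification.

(→) Assume the antecedent. If t is true, (s | ~t) ⇒ s reduces to true regardless of the other variables. If t is false, the antecedent forces (t = F, s = T, p = T), and (s | ~t) ⇒ s holds there. Either way (s | ~t) ⇒ s holds.

(←) This fails. Under t = T, s = F, p = F, the left side is false but the right side is true.

Not equivalent: only (⇒) holds.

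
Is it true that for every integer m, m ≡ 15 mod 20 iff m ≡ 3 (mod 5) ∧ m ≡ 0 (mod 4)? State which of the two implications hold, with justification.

(→) This fails: m = 15 gives 15 ≡ 15 (mod 20) but 15 ≡ 0 (mod 5), so the conjunction on the right does not hold.

(←) This fails: m = 8 satisfies both congruences on the right (8 ≡ 3 mod 5 and 8 ≡ 0 mod 4) yet 8 ≡ 8 (mod 20), not 15.

(⇒) fails and (⇐) fails.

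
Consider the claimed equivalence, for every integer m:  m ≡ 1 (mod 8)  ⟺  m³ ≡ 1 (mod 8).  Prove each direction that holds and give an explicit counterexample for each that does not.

The biconditional holds.

(⟹) Suppose m ≡ 1 (mod 8). Write m = 8j + 1. Then (8j + 1)³ = 512j³ + 192j² + 24j + 1 = 8(64j³ + 24j² + 3j) + 1, so m³ ≡ 1 (mod 8).

(⟸) Conversely, suppose m³ ≡ 1 (mod 8). The only residue r in {0, …, 7} with r³ ≡ 1 (mod 8) is r = 1, so m ≡ 1 (mod 8).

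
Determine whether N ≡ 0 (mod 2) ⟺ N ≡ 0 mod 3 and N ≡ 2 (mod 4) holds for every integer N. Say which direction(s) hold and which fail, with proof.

(⇒) This fails: N = 0 gives 0 ≡ 0 (mod 2) but 0 ≡ 0 (mod 4), so the conjunction on the right does not hold.

(⇐) Conversely, if N ≡ 0 (mod 3) and N ≡ 2 (mod 4), then by the Chinese remainder theorem N ≡ 6 (mod 12). Since 6 ≡ 0 (mod 2) and 2 ∣ 12, we get N ≡ 0 (mod 2).

The forward direction fails; the converse holds.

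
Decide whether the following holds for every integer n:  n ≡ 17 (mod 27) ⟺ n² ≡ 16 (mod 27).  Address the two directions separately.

(→) This fails: take n = 17. Then 17 ≡ 17 (mod 27), but 17² = 289 ≡ 19 (mod 27), not 16.

(←) This fails: take n = 4. Then 4² = 16 ≡ 16 (mod 27), yet 4 ≡ 4 (mod 27), not 17.

Neither direction holds.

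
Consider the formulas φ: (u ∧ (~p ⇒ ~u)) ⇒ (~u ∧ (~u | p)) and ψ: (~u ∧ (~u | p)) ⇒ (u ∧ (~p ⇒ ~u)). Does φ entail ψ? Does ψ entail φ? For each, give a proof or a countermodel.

(→) This fails. Under p = F, u = F, the left side is true but the right side is false.

(←) This fails. Under p = T, u = T, the left side is false but the right side is true.

(⇒) fails and (⇐) fails.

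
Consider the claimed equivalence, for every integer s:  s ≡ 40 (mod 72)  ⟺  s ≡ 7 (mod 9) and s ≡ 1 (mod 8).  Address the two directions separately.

Both directions fail.

Forward direction. This fails: s = 40 gives 40 ≡ 40 (mod 72) but 40 ≡ 4 (mod 9), so the conjunction on the right does not hold.

Converse. This fails: s = 25 satisfies both congruences on the right (25 ≡ 7 mod 9 and 25 ≡ 1 mod 8) yet 25 ≡ 25 (mod 72), not 40.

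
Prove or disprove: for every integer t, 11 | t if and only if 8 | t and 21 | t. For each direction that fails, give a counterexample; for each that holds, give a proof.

[⇒] This fails: take t = 11. Certainly 11 ∣ 11, but 8 ∤ 11.

[⇐] This fails: take t = 168. Both 8 ∣ 168 and 21 ∣ 168, yet 168 is not a multiple of 11 (since 168 = 15·11 + 3), so 11 ∤ 168.

Both directions fail.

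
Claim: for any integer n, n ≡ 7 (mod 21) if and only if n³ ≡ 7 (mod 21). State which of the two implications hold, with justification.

(⇒) Suppose n ≡ 7 (mod 21). Write n = 21j + 7. Then (21j + 7)³ = 9261j³ + 9261j² + 3087j + 343 = 21(441j³ + 441j² + 147j + 16) + 7, so n³ ≡ 7 (mod 21).

(⇐) Conversely, suppose n³ ≡ 7 (mod 21). The only residue r in {0, …, 20} with r³ ≡ 7 (mod 21) is r = 7, so n ≡ 7 (mod 21).

Both implications hold.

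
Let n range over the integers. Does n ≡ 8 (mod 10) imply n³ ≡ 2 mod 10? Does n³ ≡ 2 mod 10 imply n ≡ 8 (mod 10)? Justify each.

Both implications hold.

Forward direction. Suppose n ≡ 8 (mod 10). Write n = 10j + 8. Then (10j + 8)³ = 1000j³ + 2400j² + 1920j + 512 = 10(100j³ + 240j² + 192j + 51) + 2, so n³ ≡ 2 (mod 10).

Converse. Suppose n³ ≡ 2 (mod 10). The only residue r in {0, …, 9} with r³ ≡ 2 (mod 10) is r = 8, so n ≡ 8 (mod 10).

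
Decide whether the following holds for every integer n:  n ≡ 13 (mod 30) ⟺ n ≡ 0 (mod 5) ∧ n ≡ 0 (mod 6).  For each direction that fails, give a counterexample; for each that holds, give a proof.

(⇒) fails and (⇐) fails.

[⇒] This fails: n = 13 gives 13 ≡ 13 (mod 30) but 13 ≡ 3 (mod 5), so the conjunction on the right does not hold.

[⇐] This fails: n = 0 satisfies both congruences on the right (0 ≡ 0 mod 5 and 0 ≡ 0 mod 6) yet 0 ≡ 0 (mod 30), not 13.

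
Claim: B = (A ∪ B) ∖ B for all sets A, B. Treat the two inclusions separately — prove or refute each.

(⊆) fails and (⊇) fails.

(⊆) This inclusion fails. Take A = ∅, B = {1}; then 1 ∈ B but 1 ∉ (A ∪ B) ∖ B.

(⊇) This inclusion fails. Take A = {1}, B = ∅; then 1 ∈ (A ∪ B) ∖ B but 1 ∉ B.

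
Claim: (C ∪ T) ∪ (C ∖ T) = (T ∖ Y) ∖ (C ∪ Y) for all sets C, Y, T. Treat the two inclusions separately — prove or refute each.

The sets are not equal: only the reverse inclusion holds.

(⟹) This inclusion fails. Take C = {1}, Y = ∅, T = ∅; then 1 ∈ (C ∪ T) ∪ (C ∖ T) but 1 ∉ (T ∖ Y) ∖ (C ∪ Y).

(⟸) Let x ∈ (T ∖ Y) ∖ (C ∪ Y). Then x ∈ T and x ∉ C, Y, from which x ∈ (C ∪ T) ∪ (C ∖ T).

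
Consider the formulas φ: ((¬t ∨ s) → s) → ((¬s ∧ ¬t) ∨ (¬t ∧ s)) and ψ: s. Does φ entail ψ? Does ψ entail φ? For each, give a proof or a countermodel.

(→) This fails. Under t = F, s = F, the left side is true but the right side is false.

(←) This fails. Under t = T, s = T, the left side is false but the right side is true.

Neither direction holds.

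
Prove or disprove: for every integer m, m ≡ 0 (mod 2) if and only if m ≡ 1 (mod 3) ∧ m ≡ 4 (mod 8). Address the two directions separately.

(⇒) fails; (⇐) holds.

[⇒] This fails: m = 0 gives 0 ≡ 0 (mod 2) but 0 ≡ 0 (mod 3), so the conjunction on the right does not hold.

[⇐] Conversely, if m ≡ 1 (mod 3) and m ≡ 4 (mod 8), then by the Chinese remainder theorem m ≡ 4 (mod 24). Since 4 ≡ 0 (mod 2) and 2 ∣ 24, we get m ≡ 0 (mod 2).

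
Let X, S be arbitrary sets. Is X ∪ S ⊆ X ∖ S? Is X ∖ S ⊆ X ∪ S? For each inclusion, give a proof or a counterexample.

(⊇) Let x ∈ X ∖ S. Then x ∈ X and x ∉ S, from which x ∈ X ∪ S.

(⊆) This inclusion fails. Take X = ∅, S = {1}; then 1 ∈ X ∪ S but 1 ∉ X ∖ S.

The sets are not equal: only the reverse inclusion holds.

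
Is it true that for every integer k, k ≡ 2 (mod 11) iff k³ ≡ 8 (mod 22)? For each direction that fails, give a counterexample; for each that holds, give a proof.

(→) This fails: take k = 13. Then 13 ≡ 2 (mod 11), but 13³ = 2197 ≡ 19 (mod 22), not 8.

(←) Conversely, the residues r modulo 22 with r³ ≡ 8 (mod 22) are exactly {2}, and each is ≡ 2 (mod 11).

The forward direction fails; the converse holds.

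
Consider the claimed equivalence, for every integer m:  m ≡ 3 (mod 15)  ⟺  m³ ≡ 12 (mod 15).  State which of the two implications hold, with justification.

Both implications hold.

(→) Suppose m ≡ 3 (mod 15). Write m = 15j + 3. Then (15j + 3)³ = 3375j³ + 2025j² + 405j + 27 = 15(225j³ + 135j² + 27j + 1) + 12, so m³ ≡ 12 (mod 15).

(←) Conversely, suppose m³ ≡ 12 (mod 15). The only residue r in {0, …, 14} with r³ ≡ 12 (mod 15) is r = 3, so m ≡ 3 (mod 15).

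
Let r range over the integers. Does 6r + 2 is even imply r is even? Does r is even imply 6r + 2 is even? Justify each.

The forward direction fails; the converse holds.

(⇐) Suppose r is even. Since 6 is even, 6r is even for every r, so 6r + 2 has the same parity as 2, which is even. Hence 6r + 2 is even.

(⇒) This fails: take r = 1. Then 6r + 2 = 8, which is even, yet r = 1 is odd, not even.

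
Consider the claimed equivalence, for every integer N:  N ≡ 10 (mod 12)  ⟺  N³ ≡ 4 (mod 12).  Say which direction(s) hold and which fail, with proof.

Only the forward implication holds.

(→) Suppose N ≡ 10 (mod 12). Write N = 12j + 10. Then (12j + 10)³ = 1728j³ + 4320j² + 3600j + 1000 = 12(144j³ + 360j² + 300j + 83) + 4, so N³ ≡ 4 (mod 12).

(←) This fails: take N = 4. Then 4³ = 64 ≡ 4 (mod 12), yet 4 ≡ 4 (mod 12), not 10.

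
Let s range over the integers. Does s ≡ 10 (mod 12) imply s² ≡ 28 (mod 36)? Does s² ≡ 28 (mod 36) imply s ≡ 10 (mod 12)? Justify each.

(⟹) This fails: take s = 22. Then 22 ≡ 10 (mod 12), but 22² = 484 ≡ 16 (mod 36), not 28.

(⟸) This fails: take s = 8. Then 8² = 64 ≡ 28 (mod 36), yet 8 ≡ 8 (mod 12), not 10.

Neither direction holds.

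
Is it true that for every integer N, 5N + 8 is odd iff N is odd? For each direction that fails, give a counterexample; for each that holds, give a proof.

(⇐) Suppose N is odd; write N = 2j + 1. Then 5N + 8 = 5·(2j + 1) + 8 = 2·5j + 13, which is odd.

(⇒) Suppose 5N + 8 is odd. Since 5 is odd, 5N and N have the same parity, so 5N + 8 ≡ N + 8 (mod 2). As 8 is even, 5N + 8 is odd exactly when N is odd. Thus N is odd.

Equivalent; both directions hold.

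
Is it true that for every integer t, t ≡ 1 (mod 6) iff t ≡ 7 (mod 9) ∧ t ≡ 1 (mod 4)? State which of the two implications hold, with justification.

Not equivalent: only (⇐) holds.

[⇒] This fails: t = 1 gives 1 ≡ 1 (mod 6) but 1 ≡ 1 (mod 9), so the conjunction on the right does not hold.

[⇐] Conversely, if t ≡ 7 (mod 9) and t ≡ 1 (mod 4), then by the Chinese remainder theorem t ≡ 25 (mod 36). Since 25 ≡ 1 (mod 6) and 6 ∣ 36, we get t ≡ 1 (mod 6).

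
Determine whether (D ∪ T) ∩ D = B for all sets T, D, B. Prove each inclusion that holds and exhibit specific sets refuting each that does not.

(⊆) This inclusion fails. Take T = ∅, D = {1}, B = ∅; then 1 ∈ (D ∪ T) ∩ D but 1 ∉ B.

(⊇) This inclusion fails. Take T = ∅, D = ∅, B = {1}; then 1 ∈ B but 1 ∉ (D ∪ T) ∩ D.

Both inclusions fail.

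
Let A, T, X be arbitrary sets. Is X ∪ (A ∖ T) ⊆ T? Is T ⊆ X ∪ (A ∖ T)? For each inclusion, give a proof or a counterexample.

Both inclusions fail.

Forward inclusion. This inclusion fails. Take A = {1}, T = ∅, X = ∅; then 1 ∈ X ∪ (A ∖ T) but 1 ∉ T.

Reverse inclusion. This inclusion fails. Take A = ∅, T = {1}, X = ∅; then 1 ∈ T but 1 ∉ X ∪ (A ∖ T).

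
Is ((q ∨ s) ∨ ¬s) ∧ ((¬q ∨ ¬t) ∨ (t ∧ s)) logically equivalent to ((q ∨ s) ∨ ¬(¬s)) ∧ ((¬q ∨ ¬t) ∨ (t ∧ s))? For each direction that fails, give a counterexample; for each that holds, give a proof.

Only the converse holds.

(⇐) Assume the antecedent. If t is true, the antecedent forces (q = F, t = T, s = T) or (q = T, t = T, s = T), and the consequent holds there. If t is false, the consequent reduces to true regardless of the other variables. Either way the consequent holds.

(⇒) This fails. Under q = F, t = F, s = F, the left side is true but the right side is false.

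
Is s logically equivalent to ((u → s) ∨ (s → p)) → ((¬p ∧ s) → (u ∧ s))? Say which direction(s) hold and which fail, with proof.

Forward direction. This fails. Under u = F, p = F, s = T, the left side is true but the right side is false.

Converse. This fails. Under u = F, p = F, s = F, the left side is false but the right side is true.

Neither direction holds.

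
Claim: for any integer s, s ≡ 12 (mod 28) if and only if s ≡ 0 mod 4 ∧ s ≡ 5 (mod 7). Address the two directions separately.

Both directions hold; the statement is true.

(⟸) If s ≡ 0 (mod 4) and s ≡ 5 (mod 7), then by the Chinese remainder theorem s ≡ 12 (mod 28). This is exactly s ≡ 12 (mod 28).

(⟹) Suppose s ≡ 12 (mod 28); write s = 28j + 12. Since 4 ∣ 28, reducing mod 4 gives s ≡ 12 ≡ 0 (mod 4); since 7 ∣ 28, reducing mod 7 gives s ≡ 12 ≡ 5 (mod 7).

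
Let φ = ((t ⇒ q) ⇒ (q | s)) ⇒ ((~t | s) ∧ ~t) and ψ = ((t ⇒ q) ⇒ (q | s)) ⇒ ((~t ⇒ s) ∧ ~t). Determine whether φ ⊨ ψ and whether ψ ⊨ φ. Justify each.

(⇒) fails; (⇐) holds.

(⟸) Assume the antecedent. If q is true, the antecedent forces (q = T, s = T, t = F), and the consequent holds there. If q is false, the antecedent forces (q = F, s = F, t = F) or (q = F, s = T, t = F), and the consequent holds there. Either way the consequent holds.

(⟹) This fails. Under q = T, s = F, t = F, the left side is true but the right side is false.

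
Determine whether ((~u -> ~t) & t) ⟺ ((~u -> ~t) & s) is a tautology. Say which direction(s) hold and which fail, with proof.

Both directions fail.

(→) This fails. Under u = T, t = T, s = F, the left side is true but the right side is false.

(←) This fails. Under u = F, t = F, s = T, the left side is false but the right side is true.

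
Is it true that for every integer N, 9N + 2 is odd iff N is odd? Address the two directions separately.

Forward direction. Suppose 9N + 2 is odd. Since 9 is odd, 9N and N have the same parity, so 9N + 2 ≡ N + 2 (mod 2). As 2 is even, 9N + 2 is odd exactly when N is odd. Thus N is odd.

Converse. Suppose N is odd; write N = 2j + 1. Then 9N + 2 = 9·(2j + 1) + 2 = 2·9j + 11, which is odd.

Equivalent; both directions hold.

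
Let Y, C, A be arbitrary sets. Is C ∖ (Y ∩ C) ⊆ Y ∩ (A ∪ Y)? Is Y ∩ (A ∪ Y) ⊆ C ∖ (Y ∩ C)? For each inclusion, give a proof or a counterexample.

Both inclusions fail.

(⊆) This inclusion fails. Take Y = ∅, C = {1}, A = ∅; then 1 ∈ C ∖ (Y ∩ C) but 1 ∉ Y ∩ (A ∪ Y).

(⊇) This inclusion fails. Take Y = {1}, C = ∅, A = ∅; then 1 ∈ Y ∩ (A ∪ Y) but 1 ∉ C ∖ (Y ∩ C).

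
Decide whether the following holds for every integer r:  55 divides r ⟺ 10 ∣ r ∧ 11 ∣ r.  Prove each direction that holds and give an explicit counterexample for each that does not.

Not equivalent: only (⇐) holds.

Forward direction. This fails: take r = 55. Certainly 55 ∣ 55, but 10 ∤ 55.

Converse. Suppose 10 ∣ r and 11 ∣ r. Any common multiple of 10 and 11 is a multiple of their lcm; here gcd(10, 11) = 1, so lcm(10, 11) = 10·11 = 110, so 110 ∣ r. Since 55 ∣ 110, it follows that 55 ∣ r.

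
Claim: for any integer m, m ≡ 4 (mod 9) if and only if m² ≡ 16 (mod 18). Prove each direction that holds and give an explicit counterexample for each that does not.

Neither direction holds.

(⟹) This fails: take m = 13. Then 13 ≡ 4 (mod 9), but 13² = 169 ≡ 7 (mod 18), not 16.

(⟸) This fails: take m = 14. Then 14² = 196 ≡ 16 (mod 18), yet 14 ≡ 5 (mod 9), not 4.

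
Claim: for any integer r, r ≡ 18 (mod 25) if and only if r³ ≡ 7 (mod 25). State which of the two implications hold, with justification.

The biconditional holds.

[⇐] Suppose r³ ≡ 7 (mod 25). The only residue r in {0, …, 24} with r³ ≡ 7 (mod 25) is r = 18, so r ≡ 18 (mod 25).

[⇒] Suppose r ≡ 18 (mod 25). Write r = 25j + 18. Then (25j + 18)³ = 15625j³ + 33750j² + 24300j + 5832 = 25(625j³ + 1350j² + 972j + 233) + 7, so r³ ≡ 7 (mod 25).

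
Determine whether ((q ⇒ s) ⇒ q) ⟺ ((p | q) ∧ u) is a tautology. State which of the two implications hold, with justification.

Both directions fail.

(→) This fails. Under s = F, q = T, u = F, p = F, the left side is true but the right side is false.

(←) This fails. Under s = F, q = F, u = T, p = T, the left side is false but the right side is true.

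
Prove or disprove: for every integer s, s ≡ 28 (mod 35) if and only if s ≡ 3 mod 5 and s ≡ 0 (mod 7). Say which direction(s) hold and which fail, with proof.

Both implications hold.

(→) Suppose s ≡ 28 (mod 35); write s = 35j + 28. Since 5 ∣ 35, reducing mod 5 gives s ≡ 28 ≡ 3 (mod 5); since 7 ∣ 35, reducing mod 7 gives s ≡ 28 ≡ 0 (mod 7).

(←) Conversely, if s ≡ 3 (mod 5) and s ≡ 0 (mod 7), then by the Chinese remainder theorem s ≡ 28 (mod 35). This is exactly s ≡ 28 (mod 35).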